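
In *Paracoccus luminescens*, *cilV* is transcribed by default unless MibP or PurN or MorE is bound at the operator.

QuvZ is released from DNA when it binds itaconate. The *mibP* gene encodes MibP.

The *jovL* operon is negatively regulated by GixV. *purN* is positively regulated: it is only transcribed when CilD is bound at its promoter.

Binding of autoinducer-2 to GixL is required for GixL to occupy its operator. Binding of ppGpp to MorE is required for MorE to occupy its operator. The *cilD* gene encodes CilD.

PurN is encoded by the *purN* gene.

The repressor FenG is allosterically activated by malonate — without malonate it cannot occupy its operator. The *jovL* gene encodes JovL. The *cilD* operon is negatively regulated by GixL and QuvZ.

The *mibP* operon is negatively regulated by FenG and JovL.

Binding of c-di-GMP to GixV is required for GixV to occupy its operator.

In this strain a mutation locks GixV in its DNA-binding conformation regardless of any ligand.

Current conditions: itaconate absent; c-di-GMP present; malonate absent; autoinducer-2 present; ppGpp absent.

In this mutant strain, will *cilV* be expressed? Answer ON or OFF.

Malonate is absent, so FenG is inactive.
GixV is constitutively active in this strain.
With repressor GixV bound, *jovL* is not transcribed.
So JovL is not produced.
With no repressor bound, *mibP* is transcribed.
So MibP is produced and active.
Autoinducer-2 is present, so GixL is active.
Itaconate is absent, so QuvZ is active.
With repressor GixL bound, *cilD* is not transcribed.
So CilD is not produced.
Required activator CilD is absent, so *purN* is not transcribed.
So PurN is not produced.
ppGpp is absent, so MorE is inactive.
With repressor MibP bound, *cilV* is not transcribed.

OFF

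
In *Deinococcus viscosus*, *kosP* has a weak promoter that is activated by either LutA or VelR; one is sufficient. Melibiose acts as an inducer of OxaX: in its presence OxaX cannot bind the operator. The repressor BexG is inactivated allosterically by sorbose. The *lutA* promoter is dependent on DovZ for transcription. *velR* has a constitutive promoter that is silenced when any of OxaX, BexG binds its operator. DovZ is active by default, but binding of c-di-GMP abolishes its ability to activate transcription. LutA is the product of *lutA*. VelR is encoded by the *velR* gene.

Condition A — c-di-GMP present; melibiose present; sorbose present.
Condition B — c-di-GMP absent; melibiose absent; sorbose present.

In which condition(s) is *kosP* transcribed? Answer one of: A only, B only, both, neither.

both

Condition A:
c-di-GMP is present, so DovZ is inactive.
Required activator DovZ is absent, so *lutA* is not transcribed.
So LutA is not produced.
Melibiose is present, so OxaX is inactive.
Sorbose is present, so BexG is inactive.
With no repressor bound, *velR* is transcribed.
So VelR is produced and active.
Activator VelR is present, so *kosP* is transcribed.
→ *kosP* is ON in A.
Condition B:
c-di-GMP is absent, so DovZ is active.
No repressor is bound and DovZ is active, so *lutA* is transcribed.
So LutA is produced and active.
Melibiose is absent, so OxaX is active.
Sorbose is present, so BexG is inactive.
With repressor OxaX bound, *velR* is not transcribed.
So VelR is not produced.
Activator LutA is present, so *kosP* is transcribed.
→ *kosP* is ON in B.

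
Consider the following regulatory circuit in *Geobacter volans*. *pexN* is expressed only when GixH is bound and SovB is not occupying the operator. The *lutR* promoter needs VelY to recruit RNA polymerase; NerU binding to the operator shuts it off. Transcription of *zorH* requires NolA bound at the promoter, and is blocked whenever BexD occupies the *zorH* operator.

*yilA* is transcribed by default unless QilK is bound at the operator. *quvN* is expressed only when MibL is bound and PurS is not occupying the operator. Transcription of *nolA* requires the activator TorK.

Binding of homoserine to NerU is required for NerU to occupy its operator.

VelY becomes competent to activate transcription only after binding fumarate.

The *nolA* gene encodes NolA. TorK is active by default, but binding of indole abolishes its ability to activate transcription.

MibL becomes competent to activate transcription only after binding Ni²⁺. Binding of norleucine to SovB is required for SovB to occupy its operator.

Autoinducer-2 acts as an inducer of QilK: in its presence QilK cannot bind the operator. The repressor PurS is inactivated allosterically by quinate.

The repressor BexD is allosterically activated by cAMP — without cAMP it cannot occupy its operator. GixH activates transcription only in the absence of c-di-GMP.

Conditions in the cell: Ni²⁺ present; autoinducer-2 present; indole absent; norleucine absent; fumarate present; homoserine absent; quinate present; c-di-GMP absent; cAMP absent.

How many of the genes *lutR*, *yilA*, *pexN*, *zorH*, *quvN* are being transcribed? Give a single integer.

5

Fumarate is present, so VelY is active.
Homoserine is absent, so NerU is inactive.
No repressor is bound and VelY is active, so *lutR* is transcribed.
→ *lutR* is ON.
Autoinducer-2 is present, so QilK is inactive.
With no repressor bound, *yilA* is transcribed.
→ *yilA* is ON.
c-di-GMP is absent, so GixH is active.
Norleucine is absent, so SovB is inactive.
No repressor is bound and GixH is active, so *pexN* is transcribed.
→ *pexN* is ON.
Indole is absent, so TorK is active.
No repressor is bound and TorK is active, so *nolA* is transcribed.
So NolA is produced and active.
cAMP is absent, so BexD is inactive.
No repressor is bound and NolA is active, so *zorH* is transcribed.
→ *zorH* is ON.
Quinate is present, so PurS is inactive.
Ni²⁺ is present, so MibL is active.
No repressor is bound and MibL is active, so *quvN* is transcribed.
→ *quvN* is ON.
5 of the 5 genes are transcribed.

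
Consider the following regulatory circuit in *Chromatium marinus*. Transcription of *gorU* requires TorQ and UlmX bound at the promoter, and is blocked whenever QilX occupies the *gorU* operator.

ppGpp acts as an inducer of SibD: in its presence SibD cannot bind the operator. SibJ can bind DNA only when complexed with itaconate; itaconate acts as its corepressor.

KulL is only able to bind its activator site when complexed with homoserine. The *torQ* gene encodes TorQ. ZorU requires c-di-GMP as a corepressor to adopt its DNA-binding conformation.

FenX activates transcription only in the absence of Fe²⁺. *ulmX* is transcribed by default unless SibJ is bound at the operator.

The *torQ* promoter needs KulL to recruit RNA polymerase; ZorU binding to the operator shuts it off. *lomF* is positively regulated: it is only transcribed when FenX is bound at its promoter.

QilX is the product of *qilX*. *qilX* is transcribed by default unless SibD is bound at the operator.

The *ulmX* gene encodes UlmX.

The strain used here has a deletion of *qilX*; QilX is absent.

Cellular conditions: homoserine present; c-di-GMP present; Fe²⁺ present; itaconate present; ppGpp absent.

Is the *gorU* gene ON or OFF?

OFF

c-di-GMP is present, so ZorU is active.
Homoserine is present, so KulL is active.
With repressor ZorU bound, *torQ* is not transcribed.
So TorQ is not produced.
QilX is non-functional in this strain, so it has no effect.
Itaconate is present, so SibJ is active.
With repressor SibJ bound, *ulmX* is not transcribed.
So UlmX is not produced.
Required activator TorQ is absent, so *gorU* is not transcribed.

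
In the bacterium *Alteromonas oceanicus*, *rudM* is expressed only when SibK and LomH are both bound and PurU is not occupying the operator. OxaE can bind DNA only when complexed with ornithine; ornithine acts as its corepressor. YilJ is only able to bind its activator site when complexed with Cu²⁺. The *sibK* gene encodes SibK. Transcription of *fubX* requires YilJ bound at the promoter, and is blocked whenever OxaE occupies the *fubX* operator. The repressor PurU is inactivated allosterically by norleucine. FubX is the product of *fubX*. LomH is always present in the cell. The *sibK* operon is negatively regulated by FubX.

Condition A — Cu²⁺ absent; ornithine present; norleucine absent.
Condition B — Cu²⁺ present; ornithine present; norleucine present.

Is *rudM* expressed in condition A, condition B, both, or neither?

B only

Condition A:
Cu²⁺ is absent, so YilJ is inactive.
Ornithine is present, so OxaE is active.
With repressor OxaE bound, *fubX* is not transcribed.
So FubX is not produced.
With no repressor bound, *sibK* is transcribed.
So SibK is produced and active.
Norleucine is absent, so PurU is active.
LomH is produced constitutively and is active.
With repressor PurU bound, *rudM* is not transcribed.
→ *rudM* is OFF in A.
Condition B:
Cu²⁺ is present, so YilJ is active.
Ornithine is present, so OxaE is active.
With repressor OxaE bound, *fubX* is not transcribed.
So FubX is not produced.
With no repressor bound, *sibK* is transcribed.
So SibK is produced and active.
Norleucine is present, so PurU is inactive.
LomH is produced constitutively and is active.
No repressor is bound and SibK and LomH are active, so *rudM* is transcribed.
→ *rudM* is ON in B.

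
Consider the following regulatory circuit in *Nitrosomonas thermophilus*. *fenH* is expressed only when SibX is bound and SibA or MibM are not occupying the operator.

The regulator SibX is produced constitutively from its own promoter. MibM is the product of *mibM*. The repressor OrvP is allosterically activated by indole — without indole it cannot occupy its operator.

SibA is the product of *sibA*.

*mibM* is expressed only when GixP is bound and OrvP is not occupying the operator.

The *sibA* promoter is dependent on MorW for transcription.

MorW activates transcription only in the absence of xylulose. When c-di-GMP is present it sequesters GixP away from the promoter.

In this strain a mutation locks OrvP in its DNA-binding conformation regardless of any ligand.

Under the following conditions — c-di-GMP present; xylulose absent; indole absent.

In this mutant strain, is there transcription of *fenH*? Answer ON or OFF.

OFF

Xylulose is absent, so MorW is active.
No repressor is bound and MorW is active, so *sibA* is transcribed.
So SibA is produced and active.
c-di-GMP is present, so GixP is inactive.
OrvP is constitutively active in this strain.
With repressor OrvP bound, *mibM* is not transcribed.
So MibM is not produced.
SibX is produced constitutively and is active.
With repressor SibA bound, *fenH* is not transcribed.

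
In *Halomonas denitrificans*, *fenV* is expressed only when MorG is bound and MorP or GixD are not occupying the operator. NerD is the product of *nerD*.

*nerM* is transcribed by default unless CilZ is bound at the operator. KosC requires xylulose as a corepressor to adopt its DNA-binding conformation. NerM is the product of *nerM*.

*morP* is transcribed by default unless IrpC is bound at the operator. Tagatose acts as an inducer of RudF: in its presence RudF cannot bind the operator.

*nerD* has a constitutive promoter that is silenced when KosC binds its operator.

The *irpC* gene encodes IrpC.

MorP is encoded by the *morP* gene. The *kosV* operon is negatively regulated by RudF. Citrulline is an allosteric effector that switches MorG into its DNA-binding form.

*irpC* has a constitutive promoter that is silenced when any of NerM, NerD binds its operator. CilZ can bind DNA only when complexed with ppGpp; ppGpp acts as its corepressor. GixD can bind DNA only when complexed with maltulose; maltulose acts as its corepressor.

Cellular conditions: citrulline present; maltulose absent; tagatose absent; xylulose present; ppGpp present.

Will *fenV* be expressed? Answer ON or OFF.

ON

Citrulline is present, so MorG is active.
ppGpp is present, so CilZ is active.
With repressor CilZ bound, *nerM* is not transcribed.
So NerM is not produced.
Xylulose is present, so KosC is active.
With repressor KosC bound, *nerD* is not transcribed.
So NerD is not produced.
With no repressor bound, *irpC* is transcribed.
So IrpC is produced and active.
With repressor IrpC bound, *morP* is not transcribed.
So MorP is not produced.
Maltulose is absent, so GixD is inactive.
No repressor is bound and MorG is active, so *fenV* is transcribed.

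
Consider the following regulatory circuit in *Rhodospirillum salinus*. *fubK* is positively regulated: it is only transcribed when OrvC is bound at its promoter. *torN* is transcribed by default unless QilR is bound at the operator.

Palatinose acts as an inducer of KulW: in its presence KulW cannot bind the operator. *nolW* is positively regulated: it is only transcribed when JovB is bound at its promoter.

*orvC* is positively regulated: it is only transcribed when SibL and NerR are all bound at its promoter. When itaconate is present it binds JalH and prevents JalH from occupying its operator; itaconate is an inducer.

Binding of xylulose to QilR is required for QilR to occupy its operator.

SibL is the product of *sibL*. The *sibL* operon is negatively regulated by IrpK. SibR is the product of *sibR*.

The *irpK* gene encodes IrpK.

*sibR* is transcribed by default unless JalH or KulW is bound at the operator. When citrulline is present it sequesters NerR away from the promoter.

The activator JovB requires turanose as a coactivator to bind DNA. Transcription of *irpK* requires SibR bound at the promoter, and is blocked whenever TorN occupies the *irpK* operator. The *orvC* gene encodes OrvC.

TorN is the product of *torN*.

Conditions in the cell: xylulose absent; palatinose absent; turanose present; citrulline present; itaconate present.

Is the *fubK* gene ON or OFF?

OFF

Itaconate is present, so JalH is inactive.
Palatinose is absent, so KulW is active.
With repressor KulW bound, *sibR* is not transcribed.
So SibR is not produced.
Xylulose is absent, so QilR is inactive.
With no repressor bound, *torN* is transcribed.
So TorN is produced and active.
With repressor TorN bound, *irpK* is not transcribed.
So IrpK is not produced.
With no repressor bound, *sibL* is transcribed.
So SibL is produced and active.
Citrulline is present, so NerR is inactive.
Required activator NerR is absent, so *orvC* is not transcribed.
So OrvC is not produced.
Required activator OrvC is absent, so *fubK* is not transcribed.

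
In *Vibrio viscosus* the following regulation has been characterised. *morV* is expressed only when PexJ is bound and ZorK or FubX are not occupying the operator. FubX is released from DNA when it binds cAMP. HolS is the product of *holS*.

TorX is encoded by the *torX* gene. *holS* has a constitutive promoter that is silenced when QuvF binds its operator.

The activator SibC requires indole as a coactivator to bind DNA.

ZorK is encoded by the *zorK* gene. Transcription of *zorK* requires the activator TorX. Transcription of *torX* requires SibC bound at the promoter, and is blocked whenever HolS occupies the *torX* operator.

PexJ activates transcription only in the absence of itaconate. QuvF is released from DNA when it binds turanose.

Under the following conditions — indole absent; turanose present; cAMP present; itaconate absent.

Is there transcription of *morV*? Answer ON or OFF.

ON

Itaconate is absent, so PexJ is active.
Turanose is present, so QuvF is inactive.
With no repressor bound, *holS* is transcribed.
So HolS is produced and active.
Indole is absent, so SibC is inactive.
With repressor HolS bound, *torX* is not transcribed.
So TorX is not produced.
Required activator TorX is absent, so *zorK* is not transcribed.
So ZorK is not produced.
cAMP is present, so FubX is inactive.
No repressor is bound and PexJ is active, so *morV* is transcribed.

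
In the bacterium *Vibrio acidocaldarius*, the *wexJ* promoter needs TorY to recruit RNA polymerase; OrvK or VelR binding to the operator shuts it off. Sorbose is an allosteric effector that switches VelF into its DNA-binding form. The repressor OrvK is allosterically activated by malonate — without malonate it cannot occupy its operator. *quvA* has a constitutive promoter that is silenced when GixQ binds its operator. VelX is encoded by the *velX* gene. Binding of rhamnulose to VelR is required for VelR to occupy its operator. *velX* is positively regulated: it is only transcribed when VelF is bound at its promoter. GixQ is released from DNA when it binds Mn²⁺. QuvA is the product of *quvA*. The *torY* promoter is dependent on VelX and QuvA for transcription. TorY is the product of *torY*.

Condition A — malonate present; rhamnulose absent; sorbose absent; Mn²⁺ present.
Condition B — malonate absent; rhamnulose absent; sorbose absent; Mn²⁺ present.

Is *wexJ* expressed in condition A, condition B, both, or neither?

Condition A:
Malonate is present, so OrvK is active.
Rhamnulose is absent, so VelR is inactive.
Sorbose is absent, so VelF is inactive.
Required activator VelF is absent, so *velX* is not transcribed.
So VelX is not produced.
Mn²⁺ is present, so GixQ is inactive.
With no repressor bound, *quvA* is transcribed.
So QuvA is produced and active.
Required activator VelX is absent, so *torY* is not transcribed.
So TorY is not produced.
With repressor OrvK bound, *wexJ* is not transcribed.
→ *wexJ* is OFF in A.
Condition B:
Malonate is absent, so OrvK is inactive.
Rhamnulose is absent, so VelR is inactive.
Sorbose is absent, so VelF is inactive.
Required activator VelF is absent, so *velX* is not transcribed.
So VelX is not produced.
Mn²⁺ is present, so GixQ is inactive.
With no repressor bound, *quvA* is transcribed.
So QuvA is produced and active.
Required activator VelX is absent, so *torY* is not transcribed.
So TorY is not produced.
Required activator TorY is absent, so *wexJ* is not transcribed.
→ *wexJ* is OFF in B.

neither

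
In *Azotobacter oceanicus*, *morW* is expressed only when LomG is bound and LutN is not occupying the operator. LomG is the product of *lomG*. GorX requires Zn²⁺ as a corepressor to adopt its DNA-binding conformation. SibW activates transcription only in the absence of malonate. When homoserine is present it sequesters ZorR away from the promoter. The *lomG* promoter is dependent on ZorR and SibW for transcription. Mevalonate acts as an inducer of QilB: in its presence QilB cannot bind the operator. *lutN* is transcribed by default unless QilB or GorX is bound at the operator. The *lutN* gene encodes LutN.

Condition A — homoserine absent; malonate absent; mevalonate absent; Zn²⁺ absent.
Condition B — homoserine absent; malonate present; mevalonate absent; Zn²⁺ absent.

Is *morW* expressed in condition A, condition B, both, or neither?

A only

Condition A:
Homoserine is absent, so ZorR is active.
Malonate is absent, so SibW is active.
No repressor is bound and ZorR and SibW are active, so *lomG* is transcribed.
So LomG is produced and active.
Mevalonate is absent, so QilB is active.
Zn²⁺ is absent, so GorX is inactive.
With repressor QilB bound, *lutN* is not transcribed.
So LutN is not produced.
No repressor is bound and LomG is active, so *morW* is transcribed.
→ *morW* is ON in A.
Condition B:
Homoserine is absent, so ZorR is active.
Malonate is present, so SibW is inactive.
Required activator SibW is absent, so *lomG* is not transcribed.
So LomG is not produced.
Mevalonate is absent, so QilB is active.
Zn²⁺ is absent, so GorX is inactive.
With repressor QilB bound, *lutN* is not transcribed.
So LutN is not produced.
Required activator LomG is absent, so *morW* is not transcribed.
→ *morW* is OFF in B.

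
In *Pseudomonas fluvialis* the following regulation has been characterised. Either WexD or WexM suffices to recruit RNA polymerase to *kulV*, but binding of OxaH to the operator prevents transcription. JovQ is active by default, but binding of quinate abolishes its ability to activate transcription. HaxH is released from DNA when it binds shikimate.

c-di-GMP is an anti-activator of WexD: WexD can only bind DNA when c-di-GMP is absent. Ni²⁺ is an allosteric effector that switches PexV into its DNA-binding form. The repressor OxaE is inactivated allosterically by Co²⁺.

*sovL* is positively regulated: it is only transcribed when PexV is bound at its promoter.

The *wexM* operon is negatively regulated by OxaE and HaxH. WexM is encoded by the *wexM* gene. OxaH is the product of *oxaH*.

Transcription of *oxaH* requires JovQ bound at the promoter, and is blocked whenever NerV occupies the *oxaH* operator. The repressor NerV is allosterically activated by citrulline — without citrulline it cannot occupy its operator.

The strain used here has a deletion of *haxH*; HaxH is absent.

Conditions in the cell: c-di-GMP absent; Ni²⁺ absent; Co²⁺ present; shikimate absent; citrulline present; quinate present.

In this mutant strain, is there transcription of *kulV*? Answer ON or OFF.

ON

c-di-GMP is absent, so WexD is active.
Co²⁺ is present, so OxaE is inactive.
HaxH is non-functional in this strain, so it has no effect.
With no repressor bound, *wexM* is transcribed.
So WexM is produced and active.
Quinate is present, so JovQ is inactive.
Citrulline is present, so NerV is active.
With repressor NerV bound, *oxaH* is not transcribed.
So OxaH is not produced.
Activator WexD is present, so *kulV* is transcribed.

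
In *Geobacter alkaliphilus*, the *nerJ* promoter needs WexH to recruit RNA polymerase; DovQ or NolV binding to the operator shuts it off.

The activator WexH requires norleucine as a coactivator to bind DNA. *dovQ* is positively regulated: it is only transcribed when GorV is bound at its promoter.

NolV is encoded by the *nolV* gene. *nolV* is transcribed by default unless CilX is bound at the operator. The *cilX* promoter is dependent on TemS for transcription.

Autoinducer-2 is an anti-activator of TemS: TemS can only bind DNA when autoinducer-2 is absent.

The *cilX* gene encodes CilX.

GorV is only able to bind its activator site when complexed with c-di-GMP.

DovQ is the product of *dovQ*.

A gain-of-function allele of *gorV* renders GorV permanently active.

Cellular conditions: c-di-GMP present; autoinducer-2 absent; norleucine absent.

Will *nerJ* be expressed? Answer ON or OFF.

GorV is constitutively active in this strain.
No repressor is bound and GorV is active, so *dovQ* is transcribed.
So DovQ is produced and active.
Norleucine is absent, so WexH is inactive.
Autoinducer-2 is absent, so TemS is active.
No repressor is bound and TemS is active, so *cilX* is transcribed.
So CilX is produced and active.
With repressor CilX bound, *nolV* is not transcribed.
So NolV is not produced.
With repressor DovQ bound, *nerJ* is not transcribed.

OFF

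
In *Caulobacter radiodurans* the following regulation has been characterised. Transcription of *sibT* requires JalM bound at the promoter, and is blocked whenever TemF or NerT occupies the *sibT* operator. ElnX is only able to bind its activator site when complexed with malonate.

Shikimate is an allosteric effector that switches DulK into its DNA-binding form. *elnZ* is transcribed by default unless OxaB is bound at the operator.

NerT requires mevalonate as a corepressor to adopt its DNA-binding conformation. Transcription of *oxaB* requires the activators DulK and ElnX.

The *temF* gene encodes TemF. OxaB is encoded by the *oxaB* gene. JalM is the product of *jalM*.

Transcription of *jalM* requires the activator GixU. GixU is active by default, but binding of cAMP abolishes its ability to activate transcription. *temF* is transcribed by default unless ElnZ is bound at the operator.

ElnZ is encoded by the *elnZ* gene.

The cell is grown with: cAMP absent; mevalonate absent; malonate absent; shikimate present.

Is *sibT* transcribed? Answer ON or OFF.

cAMP is absent, so GixU is active.
No repressor is bound and GixU is active, so *jalM* is transcribed.
So JalM is produced and active.
Shikimate is present, so DulK is active.
Malonate is absent, so ElnX is inactive.
Required activator ElnX is absent, so *oxaB* is not transcribed.
So OxaB is not produced.
With no repressor bound, *elnZ* is transcribed.
So ElnZ is produced and active.
With repressor ElnZ bound, *temF* is not transcribed.
So TemF is not produced.
Mevalonate is absent, so NerT is inactive.
No repressor is bound and JalM is active, so *sibT* is transcribed.

ON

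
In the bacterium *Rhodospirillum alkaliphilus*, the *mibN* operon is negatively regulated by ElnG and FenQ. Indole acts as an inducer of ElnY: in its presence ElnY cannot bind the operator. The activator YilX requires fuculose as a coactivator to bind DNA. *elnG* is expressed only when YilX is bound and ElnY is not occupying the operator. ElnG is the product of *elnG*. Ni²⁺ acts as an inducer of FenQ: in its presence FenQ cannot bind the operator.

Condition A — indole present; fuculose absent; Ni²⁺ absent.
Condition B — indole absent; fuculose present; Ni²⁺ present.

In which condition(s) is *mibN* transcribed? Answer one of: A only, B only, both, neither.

Condition A:
Indole is present, so ElnY is inactive.
Fuculose is absent, so YilX is inactive.
Required activator YilX is absent, so *elnG* is not transcribed.
So ElnG is not produced.
Ni²⁺ is absent, so FenQ is active.
With repressor FenQ bound, *mibN* is not transcribed.
→ *mibN* is OFF in A.
Condition B:
Indole is absent, so ElnY is active.
Fuculose is present, so YilX is active.
With repressor ElnY bound, *elnG* is not transcribed.
So ElnG is not produced.
Ni²⁺ is present, so FenQ is inactive.
With no repressor bound, *mibN* is transcribed.
→ *mibN* is ON in B.

B only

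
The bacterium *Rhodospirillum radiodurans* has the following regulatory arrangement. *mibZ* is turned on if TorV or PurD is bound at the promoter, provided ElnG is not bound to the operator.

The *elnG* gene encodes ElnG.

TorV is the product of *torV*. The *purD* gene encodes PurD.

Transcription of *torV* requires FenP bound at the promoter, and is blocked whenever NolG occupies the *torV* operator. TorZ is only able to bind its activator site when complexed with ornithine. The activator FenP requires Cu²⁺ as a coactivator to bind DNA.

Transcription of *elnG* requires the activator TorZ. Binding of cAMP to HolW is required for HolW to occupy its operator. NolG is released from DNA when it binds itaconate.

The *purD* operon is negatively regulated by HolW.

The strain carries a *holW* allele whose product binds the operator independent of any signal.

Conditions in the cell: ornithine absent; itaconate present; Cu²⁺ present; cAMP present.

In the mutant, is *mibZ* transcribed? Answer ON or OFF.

Ornithine is absent, so TorZ is inactive.
Required activator TorZ is absent, so *elnG* is not transcribed.
So ElnG is not produced.
Itaconate is present, so NolG is inactive.
Cu²⁺ is present, so FenP is active.
No repressor is bound and FenP is active, so *torV* is transcribed.
So TorV is produced and active.
HolW is constitutively active in this strain.
With repressor HolW bound, *purD* is not transcribed.
So PurD is not produced.
Activator TorV is present, so *mibZ* is transcribed.

ON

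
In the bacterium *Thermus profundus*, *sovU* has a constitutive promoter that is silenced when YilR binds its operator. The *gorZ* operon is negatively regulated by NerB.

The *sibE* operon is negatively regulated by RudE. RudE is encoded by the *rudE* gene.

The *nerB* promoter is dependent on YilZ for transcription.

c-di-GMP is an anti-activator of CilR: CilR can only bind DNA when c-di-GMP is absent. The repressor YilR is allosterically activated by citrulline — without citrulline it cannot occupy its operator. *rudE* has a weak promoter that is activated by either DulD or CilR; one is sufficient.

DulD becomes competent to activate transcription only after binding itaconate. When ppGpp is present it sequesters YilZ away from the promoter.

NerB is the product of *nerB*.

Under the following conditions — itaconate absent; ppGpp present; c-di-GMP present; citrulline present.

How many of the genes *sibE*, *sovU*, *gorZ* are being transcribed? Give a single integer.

2

Itaconate is absent, so DulD is inactive.
c-di-GMP is present, so CilR is inactive.
No activator is available at the *rudE* promoter, so *rudE* is not transcribed.
So RudE is not produced.
With no repressor bound, *sibE* is transcribed.
→ *sibE* is ON.
Citrulline is present, so YilR is active.
With repressor YilR bound, *sovU* is not transcribed.
→ *sovU* is OFF.
ppGpp is present, so YilZ is inactive.
Required activator YilZ is absent, so *nerB* is not transcribed.
So NerB is not produced.
With no repressor bound, *gorZ* is transcribed.
→ *gorZ* is ON.
2 of the 3 genes are transcribed.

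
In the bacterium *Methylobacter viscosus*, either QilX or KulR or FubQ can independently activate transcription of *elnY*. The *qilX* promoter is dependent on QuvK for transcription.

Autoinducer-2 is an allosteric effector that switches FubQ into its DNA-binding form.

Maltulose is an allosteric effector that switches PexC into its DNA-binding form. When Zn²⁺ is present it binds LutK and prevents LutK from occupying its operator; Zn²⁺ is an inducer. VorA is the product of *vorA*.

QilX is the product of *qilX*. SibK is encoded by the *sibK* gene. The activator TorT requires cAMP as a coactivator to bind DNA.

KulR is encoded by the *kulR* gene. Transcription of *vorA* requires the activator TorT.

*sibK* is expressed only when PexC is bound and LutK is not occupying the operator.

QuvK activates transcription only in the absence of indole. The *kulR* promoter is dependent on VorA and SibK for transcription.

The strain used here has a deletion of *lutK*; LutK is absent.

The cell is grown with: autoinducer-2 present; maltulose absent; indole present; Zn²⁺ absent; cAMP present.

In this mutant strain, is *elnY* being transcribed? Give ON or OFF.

Indole is present, so QuvK is inactive.
Required activator QuvK is absent, so *qilX* is not transcribed.
So QilX is not produced.
cAMP is present, so TorT is active.
No repressor is bound and TorT is active, so *vorA* is transcribed.
So VorA is produced and active.
LutK is non-functional in this strain, so it has no effect.
Maltulose is absent, so PexC is inactive.
Required activator PexC is absent, so *sibK* is not transcribed.
So SibK is not produced.
Required activator SibK is absent, so *kulR* is not transcribed.
So KulR is not produced.
Autoinducer-2 is present, so FubQ is active.
Activator FubQ is present, so *elnY* is transcribed.

ON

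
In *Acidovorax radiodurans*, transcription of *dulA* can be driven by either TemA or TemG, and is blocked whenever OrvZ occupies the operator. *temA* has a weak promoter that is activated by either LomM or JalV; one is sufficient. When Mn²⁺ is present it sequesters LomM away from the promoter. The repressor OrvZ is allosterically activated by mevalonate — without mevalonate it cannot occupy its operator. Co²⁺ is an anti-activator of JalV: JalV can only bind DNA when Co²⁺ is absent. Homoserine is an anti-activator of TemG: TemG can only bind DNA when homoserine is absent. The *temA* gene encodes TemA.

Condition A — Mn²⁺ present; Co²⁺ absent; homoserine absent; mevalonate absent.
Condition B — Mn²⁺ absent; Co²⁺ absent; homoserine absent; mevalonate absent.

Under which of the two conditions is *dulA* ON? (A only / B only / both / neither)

both

Condition A:
Mn²⁺ is present, so LomM is inactive.
Co²⁺ is absent, so JalV is active.
Activator JalV is present, so *temA* is transcribed.
So TemA is produced and active.
Homoserine is absent, so TemG is active.
Mevalonate is absent, so OrvZ is inactive.
Activator TemA is present, so *dulA* is transcribed.
→ *dulA* is ON in A.
Condition B:
Mn²⁺ is absent, so LomM is active.
Co²⁺ is absent, so JalV is active.
Activator LomM is present, so *temA* is transcribed.
So TemA is produced and active.
Homoserine is absent, so TemG is active.
Mevalonate is absent, so OrvZ is inactive.
Activator TemA is present, so *dulA* is transcribed.
→ *dulA* is ON in B.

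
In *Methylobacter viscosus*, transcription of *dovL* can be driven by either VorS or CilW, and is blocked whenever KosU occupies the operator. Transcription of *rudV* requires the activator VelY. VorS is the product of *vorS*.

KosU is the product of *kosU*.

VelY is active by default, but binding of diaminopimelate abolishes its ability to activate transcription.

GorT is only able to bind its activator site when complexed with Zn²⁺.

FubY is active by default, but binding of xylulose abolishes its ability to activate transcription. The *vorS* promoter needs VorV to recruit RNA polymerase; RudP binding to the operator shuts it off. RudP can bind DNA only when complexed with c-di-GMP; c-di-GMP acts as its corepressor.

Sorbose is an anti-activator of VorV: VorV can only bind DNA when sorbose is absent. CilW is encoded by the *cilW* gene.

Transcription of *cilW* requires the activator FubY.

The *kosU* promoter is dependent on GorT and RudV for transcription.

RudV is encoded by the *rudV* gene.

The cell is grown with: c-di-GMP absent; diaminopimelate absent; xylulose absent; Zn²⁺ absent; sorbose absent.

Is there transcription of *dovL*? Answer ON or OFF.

Sorbose is absent, so VorV is active.
c-di-GMP is absent, so RudP is inactive.
No repressor is bound and VorV is active, so *vorS* is transcribed.
So VorS is produced and active.
Xylulose is absent, so FubY is active.
No repressor is bound and FubY is active, so *cilW* is transcribed.
So CilW is produced and active.
Zn²⁺ is absent, so GorT is inactive.
Diaminopimelate is absent, so VelY is active.
No repressor is bound and VelY is active, so *rudV* is transcribed.
So RudV is produced and active.
Required activator GorT is absent, so *kosU* is not transcribed.
So KosU is not produced.
Activator VorS is present, so *dovL* is transcribed.

ON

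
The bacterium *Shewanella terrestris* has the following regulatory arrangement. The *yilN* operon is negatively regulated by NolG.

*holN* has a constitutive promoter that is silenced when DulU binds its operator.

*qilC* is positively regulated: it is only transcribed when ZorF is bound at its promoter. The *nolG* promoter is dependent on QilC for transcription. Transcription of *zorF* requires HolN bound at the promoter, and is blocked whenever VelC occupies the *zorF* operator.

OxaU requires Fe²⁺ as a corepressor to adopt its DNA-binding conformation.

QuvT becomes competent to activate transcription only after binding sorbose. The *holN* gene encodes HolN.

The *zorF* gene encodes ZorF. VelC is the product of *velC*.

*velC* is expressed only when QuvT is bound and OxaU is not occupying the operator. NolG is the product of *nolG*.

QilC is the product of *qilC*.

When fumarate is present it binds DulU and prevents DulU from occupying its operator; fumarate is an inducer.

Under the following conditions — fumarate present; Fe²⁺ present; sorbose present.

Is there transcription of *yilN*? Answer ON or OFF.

Sorbose is present, so QuvT is active.
Fe²⁺ is present, so OxaU is active.
With repressor OxaU bound, *velC* is not transcribed.
So VelC is not produced.
Fumarate is present, so DulU is inactive.
With no repressor bound, *holN* is transcribed.
So HolN is produced and active.
No repressor is bound and HolN is active, so *zorF* is transcribed.
So ZorF is produced and active.
No repressor is bound and ZorF is active, so *qilC* is transcribed.
So QilC is produced and active.
No repressor is bound and QilC is active, so *nolG* is transcribed.
So NolG is produced and active.
With repressor NolG bound, *yilN* is not transcribed.

OFF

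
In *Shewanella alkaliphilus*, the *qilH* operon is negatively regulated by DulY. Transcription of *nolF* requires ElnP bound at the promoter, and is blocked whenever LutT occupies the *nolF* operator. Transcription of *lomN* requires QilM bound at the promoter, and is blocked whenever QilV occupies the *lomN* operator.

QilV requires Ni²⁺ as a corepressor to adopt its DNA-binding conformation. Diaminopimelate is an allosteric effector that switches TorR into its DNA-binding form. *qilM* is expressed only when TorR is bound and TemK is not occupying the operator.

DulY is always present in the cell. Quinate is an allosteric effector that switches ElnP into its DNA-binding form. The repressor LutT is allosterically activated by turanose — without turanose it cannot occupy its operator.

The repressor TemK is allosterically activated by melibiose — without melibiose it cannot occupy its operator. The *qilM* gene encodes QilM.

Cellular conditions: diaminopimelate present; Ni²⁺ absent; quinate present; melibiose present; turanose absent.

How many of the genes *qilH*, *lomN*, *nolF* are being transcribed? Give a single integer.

1

DulY is produced constitutively and is active.
With repressor DulY bound, *qilH* is not transcribed.
→ *qilH* is OFF.
Melibiose is present, so TemK is active.
Diaminopimelate is present, so TorR is active.
With repressor TemK bound, *qilM* is not transcribed.
So QilM is not produced.
Ni²⁺ is absent, so QilV is inactive.
Required activator QilM is absent, so *lomN* is not transcribed.
→ *lomN* is OFF.
Turanose is absent, so LutT is inactive.
Quinate is present, so ElnP is active.
No repressor is bound and ElnP is active, so *nolF* is transcribed.
→ *nolF* is ON.
1 of the 3 genes is transcribed.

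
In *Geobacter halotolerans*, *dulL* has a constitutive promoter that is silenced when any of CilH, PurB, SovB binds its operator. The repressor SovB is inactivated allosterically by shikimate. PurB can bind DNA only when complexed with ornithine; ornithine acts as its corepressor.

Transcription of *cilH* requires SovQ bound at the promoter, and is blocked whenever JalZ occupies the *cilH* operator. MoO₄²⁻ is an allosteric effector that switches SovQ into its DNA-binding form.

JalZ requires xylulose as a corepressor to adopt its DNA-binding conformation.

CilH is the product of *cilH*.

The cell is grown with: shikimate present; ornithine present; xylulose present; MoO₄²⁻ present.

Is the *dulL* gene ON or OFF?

OFF

MoO₄²⁻ is present, so SovQ is active.
Xylulose is present, so JalZ is active.
With repressor JalZ bound, *cilH* is not transcribed.
So CilH is not produced.
Ornithine is present, so PurB is active.
Shikimate is present, so SovB is inactive.
With repressor PurB bound, *dulL* is not transcribed.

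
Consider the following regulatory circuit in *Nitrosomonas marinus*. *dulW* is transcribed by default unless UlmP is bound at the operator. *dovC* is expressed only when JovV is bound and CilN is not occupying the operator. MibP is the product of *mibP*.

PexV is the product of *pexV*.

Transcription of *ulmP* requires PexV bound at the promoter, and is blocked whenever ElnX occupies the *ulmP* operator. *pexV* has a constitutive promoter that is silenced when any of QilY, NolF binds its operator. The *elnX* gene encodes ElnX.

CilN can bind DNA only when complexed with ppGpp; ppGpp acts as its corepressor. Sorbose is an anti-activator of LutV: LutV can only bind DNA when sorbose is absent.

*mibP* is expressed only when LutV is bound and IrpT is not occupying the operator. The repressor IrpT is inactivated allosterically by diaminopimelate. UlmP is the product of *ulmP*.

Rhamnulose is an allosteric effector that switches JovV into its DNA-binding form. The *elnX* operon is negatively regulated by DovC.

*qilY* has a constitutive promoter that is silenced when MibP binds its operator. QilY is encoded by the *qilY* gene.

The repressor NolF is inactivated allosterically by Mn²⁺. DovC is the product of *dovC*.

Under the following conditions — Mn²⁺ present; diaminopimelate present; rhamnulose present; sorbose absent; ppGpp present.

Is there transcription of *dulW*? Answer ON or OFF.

ON

Diaminopimelate is present, so IrpT is inactive.
Sorbose is absent, so LutV is active.
No repressor is bound and LutV is active, so *mibP* is transcribed.
So MibP is produced and active.
With repressor MibP bound, *qilY* is not transcribed.
So QilY is not produced.
Mn²⁺ is present, so NolF is inactive.
With no repressor bound, *pexV* is transcribed.
So PexV is produced and active.
Rhamnulose is present, so JovV is active.
ppGpp is present, so CilN is active.
With repressor CilN bound, *dovC* is not transcribed.
So DovC is not produced.
With no repressor bound, *elnX* is transcribed.
So ElnX is produced and active.
With repressor ElnX bound, *ulmP* is not transcribed.
So UlmP is not produced.
With no repressor bound, *dulW* is transcribed.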